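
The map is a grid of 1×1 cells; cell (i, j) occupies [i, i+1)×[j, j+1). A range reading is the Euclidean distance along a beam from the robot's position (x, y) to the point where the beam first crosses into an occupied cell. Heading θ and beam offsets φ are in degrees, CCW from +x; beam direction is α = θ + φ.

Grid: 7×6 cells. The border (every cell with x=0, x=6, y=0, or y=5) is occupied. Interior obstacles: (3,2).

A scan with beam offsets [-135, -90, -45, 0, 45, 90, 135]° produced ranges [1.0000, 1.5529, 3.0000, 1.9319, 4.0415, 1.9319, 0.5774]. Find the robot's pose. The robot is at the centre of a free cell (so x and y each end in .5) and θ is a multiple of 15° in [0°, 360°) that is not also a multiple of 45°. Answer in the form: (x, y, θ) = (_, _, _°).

(x, y, θ) = (2.5, 4.5, 285°)

Candidates: 19 free-cell centres × 16 headings = 304 poses. Raycast each; keep the one whose scan matches to 4 dp.
  (3.5, 4.5, 255°): beam 1 = 0.5774 ≠ 1.0000 ✗
  (3.5, 1.5, 330°): beam 1 = 1.9319 ≠ 1.0000 ✗
  (4.5, 1.5, 165°): beam 1 = 1.7321 ≠ 1.0000 ✗
  …
  (2.5, 4.5, 285°): r_1=1.0000, r_2=1.5529, r_3=3.0000, r_4=1.9319, r_5=4.0415, r_6=1.9319, r_7=0.5774 — all match ✓
Unique over the lattice → pose = (2.5, 4.5, 285°).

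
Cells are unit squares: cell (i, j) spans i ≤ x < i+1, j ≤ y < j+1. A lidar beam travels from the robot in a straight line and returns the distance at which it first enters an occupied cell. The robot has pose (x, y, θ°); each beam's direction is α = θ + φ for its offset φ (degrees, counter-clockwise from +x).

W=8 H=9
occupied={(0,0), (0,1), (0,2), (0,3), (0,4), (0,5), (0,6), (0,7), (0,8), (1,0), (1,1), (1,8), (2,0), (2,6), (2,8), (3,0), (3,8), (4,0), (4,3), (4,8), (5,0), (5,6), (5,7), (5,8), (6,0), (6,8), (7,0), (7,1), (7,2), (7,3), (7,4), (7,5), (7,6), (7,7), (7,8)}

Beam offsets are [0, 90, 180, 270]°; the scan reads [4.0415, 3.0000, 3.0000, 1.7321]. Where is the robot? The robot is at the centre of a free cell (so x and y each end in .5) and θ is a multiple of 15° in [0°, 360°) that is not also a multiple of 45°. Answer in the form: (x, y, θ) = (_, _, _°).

The pose lattice has 37·16 = 592 candidates. Test each by forward raycasting.
  (3.5, 7.5, 345°): beam 1 = 1.5529 ≠ 4.0415 ✗
  (5.5, 5.5, 195°): beam 1 = 4.6587 ≠ 4.0415 ✗
  (4.5, 7.5, 240°): beam 1 = 6.3509 ≠ 4.0415 ✗
  (2.5, 2.5, 255°): beam 1 = 1.5529 ≠ 4.0415 ✗
  …
  (2.5, 4.5, 300°): r_1=4.0415, r_2=3.0000, r_3=3.0000, r_4=1.7321 — all match ✓
No second candidate reproduces the full scan.

(x, y, θ) = (2.5, 4.5, 300°)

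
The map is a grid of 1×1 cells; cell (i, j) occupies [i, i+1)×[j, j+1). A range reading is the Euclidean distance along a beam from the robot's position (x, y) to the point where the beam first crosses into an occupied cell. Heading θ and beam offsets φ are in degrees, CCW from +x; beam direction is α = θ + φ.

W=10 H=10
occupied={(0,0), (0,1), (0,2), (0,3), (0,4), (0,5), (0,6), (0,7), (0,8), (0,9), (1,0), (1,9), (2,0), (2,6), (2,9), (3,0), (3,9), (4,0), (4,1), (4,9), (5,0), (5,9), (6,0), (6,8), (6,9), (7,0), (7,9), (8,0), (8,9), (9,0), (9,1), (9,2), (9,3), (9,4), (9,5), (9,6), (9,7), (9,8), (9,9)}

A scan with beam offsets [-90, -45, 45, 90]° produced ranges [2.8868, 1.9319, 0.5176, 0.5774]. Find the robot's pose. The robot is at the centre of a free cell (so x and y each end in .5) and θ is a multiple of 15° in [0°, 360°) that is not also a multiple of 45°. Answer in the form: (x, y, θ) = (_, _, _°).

(x, y, θ) = (3.5, 1.5, 240°)

Candidates: 61 free-cell centres × 16 headings = 976 poses. Raycast each; keep the one whose scan matches to 4 dp.
  (6.5, 4.5, 75°): beam 1 = 2.5882 ≠ 2.8868 ✗
  (2.5, 5.5, 30°): beam 1 = 4.0415 ≠ 2.8868 ✗
  (7.5, 7.5, 120°): beam 1 = 1.7321 ≠ 2.8868 ✗
  (5.5, 1.5, 165°): beam 1 = 7.7646 ≠ 2.8868 ✗
  …
  (3.5, 1.5, 240°): r_1=2.8868, r_2=1.9319, r_3=0.5176, r_4=0.5774 — all match ✓
No second candidate reproduces the full scan.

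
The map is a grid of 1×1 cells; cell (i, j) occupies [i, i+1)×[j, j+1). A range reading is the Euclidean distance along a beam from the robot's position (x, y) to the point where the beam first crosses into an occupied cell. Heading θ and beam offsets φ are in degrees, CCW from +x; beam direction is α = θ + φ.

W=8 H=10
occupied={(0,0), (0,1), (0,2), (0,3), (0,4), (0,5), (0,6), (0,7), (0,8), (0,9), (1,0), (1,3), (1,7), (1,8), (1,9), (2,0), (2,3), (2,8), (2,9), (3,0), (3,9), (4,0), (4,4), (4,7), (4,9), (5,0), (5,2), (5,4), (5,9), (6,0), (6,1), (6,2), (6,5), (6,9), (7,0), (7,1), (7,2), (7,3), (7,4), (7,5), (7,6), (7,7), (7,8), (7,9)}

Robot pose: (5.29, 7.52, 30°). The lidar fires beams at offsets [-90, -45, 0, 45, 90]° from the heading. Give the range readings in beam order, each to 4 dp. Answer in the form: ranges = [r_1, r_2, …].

beam 1: φ=-90°, α=300°
  dir = (cos 300°, sin 300°) = (0.5000, -0.8660); from cell (5,7)
  next x-line at t=1.4200, next y-line at t=0.6004; Δt_x=2.0000, Δt_y=1.1547
    y: enter (5,6) at t=0.6004
    x: enter (6,6) at t=1.4200
    y: enter (6,5) at t=1.7551 ← occupied
  → r_1 = 1.7551
beam 2: φ=-45°, α=345°
  dir = (cos 345°, sin 345°) = (0.9659, -0.2588); from cell (5,7)
  next x-line at t=0.7350, next y-line at t=2.0091; Δt_x=1.0353, Δt_y=3.8637
    x: enter (6,7) at t=0.7350
    x: enter (7,7) at t=1.7703 ← occupied
  → r_2 = 1.7703
beam 3: φ=0°, α=30°
  dir = (cos 30°, sin 30°) = (0.8660, 0.5000); from cell (5,7)
  next x-line at t=0.8198, next y-line at t=0.9600; Δt_x=1.1547, Δt_y=2.0000
    x: enter (6,7) at t=0.8198
    y: enter (6,8) at t=0.9600
    x: enter (7,8) at t=1.9745 ← occupied
  → r_3 = 1.9745
beam 4: φ=45°, α=75°
  dir = (cos 75°, sin 75°) = (0.2588, 0.9659); from cell (5,7)
  next x-line at t=2.7432, next y-line at t=0.4969; Δt_x=3.8637, Δt_y=1.0353
    y: enter (5,8) at t=0.4969
    y: enter (5,9) at t=1.5322 ← occupied
  → r_4 = 1.5322
beam 5: φ=90°, α=120°
  dir = (cos 120°, sin 120°) = (-0.5000, 0.8660); from cell (5,7)
  next x-line at t=0.5800, next y-line at t=0.5543; Δt_x=2.0000, Δt_y=1.1547
    y: enter (5,8) at t=0.5543
    x: enter (4,8) at t=0.5800
    y: enter (4,9) at t=1.7090 ← occupied
  → r_5 = 1.7090

ranges = [1.7551, 1.7703, 1.9745, 1.5322, 1.7090]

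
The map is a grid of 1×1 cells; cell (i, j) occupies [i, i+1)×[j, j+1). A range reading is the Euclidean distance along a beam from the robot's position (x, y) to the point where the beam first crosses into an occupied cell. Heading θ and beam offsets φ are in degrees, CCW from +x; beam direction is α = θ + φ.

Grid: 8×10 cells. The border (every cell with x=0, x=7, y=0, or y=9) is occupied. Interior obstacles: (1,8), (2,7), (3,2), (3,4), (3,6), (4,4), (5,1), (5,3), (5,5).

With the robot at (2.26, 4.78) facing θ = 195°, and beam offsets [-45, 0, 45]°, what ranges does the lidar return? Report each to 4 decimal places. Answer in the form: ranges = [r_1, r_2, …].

beam 1: φ=-45°, α=150°
  dir = (cos 150°, sin 150°) = (-0.8660, 0.5000); from cell (2,4)
  next x-line at t=0.3002, next y-line at t=0.4400; Δt_x=1.1547, Δt_y=2.0000
    x: enter (1,4) at t=0.3002
    y: enter (1,5) at t=0.4400
    x: enter (0,5) at t=1.4549 ← occupied
  → r_1 = 1.4549
beam 2: φ=0°, α=195°
  dir = (cos 195°, sin 195°) = (-0.9659, -0.2588); from cell (2,4)
  next x-line at t=0.2692, next y-line at t=3.0137; Δt_x=1.0353, Δt_y=3.8637
    x: enter (1,4) at t=0.2692
    x: enter (0,4) at t=1.3044 ← occupied
  → r_2 = 1.3044
beam 3: φ=45°, α=240°
  dir = (cos 240°, sin 240°) = (-0.5000, -0.8660); from cell (2,4)
  next x-line at t=0.5200, next y-line at t=0.9007; Δt_x=2.0000, Δt_y=1.1547
    x: enter (1,4) at t=0.5200
    y: enter (1,3) at t=0.9007
    y: enter (1,2) at t=2.0554
    x: enter (0,2) at t=2.5200 ← occupied
  → r_3 = 2.5200

ranges = [1.4549, 1.3044, 2.5200]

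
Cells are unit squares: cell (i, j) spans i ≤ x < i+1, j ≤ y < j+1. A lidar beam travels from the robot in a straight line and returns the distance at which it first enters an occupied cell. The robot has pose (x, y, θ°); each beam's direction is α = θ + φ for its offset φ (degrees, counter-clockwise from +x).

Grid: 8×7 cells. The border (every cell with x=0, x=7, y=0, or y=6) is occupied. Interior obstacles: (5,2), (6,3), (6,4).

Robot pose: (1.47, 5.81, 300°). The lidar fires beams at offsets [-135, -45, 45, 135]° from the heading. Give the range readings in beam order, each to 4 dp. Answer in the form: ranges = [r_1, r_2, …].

beam 1: φ=-135°, α=165°
  direction (-0.9659, 0.2588); cell (1,5); t to first gridline: x 0.4866, y 0.7341 (then +1.0353 / +3.8637)
    (0,5) via x @ 0.4866  # hit
  → r_1 = 0.4866
beam 2: φ=-45°, α=255°
  direction (-0.2588, -0.9659); cell (1,5); t to first gridline: x 1.8159, y 0.8386 (then +3.8637 / +1.0353)
    (1,4) via y @ 0.8386
    (0,4) via x @ 1.8159  # hit
  → r_2 = 1.8159
beam 3: φ=45°, α=345°
  direction (0.9659, -0.2588); cell (1,5); t to first gridline: x 0.5487, y 3.1296 (then +1.0353 / +3.8637)
    (2,5) via x @ 0.5487
    (3,5) via x @ 1.5840
    (4,5) via x @ 2.6192
    (4,4) via y @ 3.1296
    (5,4) via x @ 3.6545
    (6,4) via x @ 4.6898  # hit
  → r_3 = 4.6898
beam 4: φ=135°, α=75°
  direction (0.2588, 0.9659); cell (1,5); t to first gridline: x 2.0478, y 0.1967 (then +3.8637 / +1.0353)
    (1,6) via y @ 0.1967  # hit
  → r_4 = 0.1967

ranges = [0.4866, 1.8159, 4.6898, 0.1967]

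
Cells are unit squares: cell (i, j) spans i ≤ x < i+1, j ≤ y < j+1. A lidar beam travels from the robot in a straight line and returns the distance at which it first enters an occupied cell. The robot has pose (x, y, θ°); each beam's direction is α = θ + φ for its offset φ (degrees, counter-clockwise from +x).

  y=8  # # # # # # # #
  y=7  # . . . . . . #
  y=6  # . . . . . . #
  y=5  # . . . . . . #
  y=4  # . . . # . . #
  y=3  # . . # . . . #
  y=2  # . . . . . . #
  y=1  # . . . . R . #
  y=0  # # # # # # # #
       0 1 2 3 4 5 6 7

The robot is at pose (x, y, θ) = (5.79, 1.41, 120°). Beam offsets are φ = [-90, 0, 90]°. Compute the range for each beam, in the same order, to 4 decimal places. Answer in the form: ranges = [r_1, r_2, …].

beam 1: φ=-90°, α=30°
  d=(0.8660,0.5000)  start (5,1)  tX=0.2425 tY=1.1800  stride 1/|dx|=1.1547 1/|dy|=2.0000
    cross x-line → (6,1), t=0.2425
    cross y-line → (6,2), t=1.1800
    cross x-line → (7,2), t=1.3972 (wall)
  → r_1 = 1.3972
beam 2: φ=0°, α=120°
  d=(-0.5000,0.8660)  start (5,1)  tX=1.5800 tY=0.6813  stride 1/|dx|=2.0000 1/|dy|=1.1547
    cross y-line → (5,2), t=0.6813
    cross x-line → (4,2), t=1.5800
    cross y-line → (4,3), t=1.8360
    cross y-line → (4,4), t=2.9907 (wall)
  → r_2 = 2.9907
beam 3: φ=90°, α=210°
  d=(-0.8660,-0.5000)  start (5,1)  tX=0.9122 tY=0.8200  stride 1/|dx|=1.1547 1/|dy|=2.0000
    cross y-line → (5,0), t=0.8200 (wall)
  → r_3 = 0.8200

ranges = [1.3972, 2.9907, 0.8200]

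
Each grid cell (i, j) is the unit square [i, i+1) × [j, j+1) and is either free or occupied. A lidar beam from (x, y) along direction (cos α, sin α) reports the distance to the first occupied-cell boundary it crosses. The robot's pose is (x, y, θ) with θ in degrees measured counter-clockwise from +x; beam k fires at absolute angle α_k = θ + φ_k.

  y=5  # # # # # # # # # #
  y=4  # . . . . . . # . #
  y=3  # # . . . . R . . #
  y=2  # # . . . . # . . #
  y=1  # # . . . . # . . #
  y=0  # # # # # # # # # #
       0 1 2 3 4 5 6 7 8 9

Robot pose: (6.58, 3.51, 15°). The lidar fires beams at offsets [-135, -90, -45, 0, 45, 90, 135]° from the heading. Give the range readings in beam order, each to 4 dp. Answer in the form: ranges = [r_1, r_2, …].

beam 1: φ=-135°, α=240°
  cosα=-0.5000 sinα=-0.8660 | (6,3) | tMaxX 1.1600 tMaxY 0.5889 | tΔX 2.0000 tΔY 1.1547
    t=0.5889 [y] (6,2) — stop
  → r_1 = 0.5889
beam 2: φ=-90°, α=285°
  cosα=0.2588 sinα=-0.9659 | (6,3) | tMaxX 1.6228 tMaxY 0.5280 | tΔX 3.8637 tΔY 1.0353
    t=0.5280 [y] (6,2) — stop
  → r_2 = 0.5280
beam 3: φ=-45°, α=330°
  cosα=0.8660 sinα=-0.5000 | (6,3) | tMaxX 0.4850 tMaxY 1.0200 | tΔX 1.1547 tΔY 2.0000
    t=0.4850 [x] (7,3)
    t=1.0200 [y] (7,2)
    t=1.6397 [x] (8,2)
    t=2.7944 [x] (9,2) — stop
  → r_3 = 2.7944
beam 4: φ=0°, α=15°
  cosα=0.9659 sinα=0.2588 | (6,3) | tMaxX 0.4348 tMaxY 1.8932 | tΔX 1.0353 tΔY 3.8637
    t=0.4348 [x] (7,3)
    t=1.4701 [x] (8,3)
    t=1.8932 [y] (8,4)
    t=2.5054 [x] (9,4) — stop
  → r_4 = 2.5054
beam 5: φ=45°, α=60°
  cosα=0.5000 sinα=0.8660 | (6,3) | tMaxX 0.8400 tMaxY 0.5658 | tΔX 2.0000 tΔY 1.1547
    t=0.5658 [y] (6,4)
    t=0.8400 [x] (7,4) — stop
  → r_5 = 0.8400
beam 6: φ=90°, α=105°
  cosα=-0.2588 sinα=0.9659 | (6,3) | tMaxX 2.2409 tMaxY 0.5073 | tΔX 3.8637 tΔY 1.0353
    t=0.5073 [y] (6,4)
    t=1.5426 [y] (6,5) — stop
  → r_6 = 1.5426
beam 7: φ=135°, α=150°
  cosα=-0.8660 sinα=0.5000 | (6,3) | tMaxX 0.6697 tMaxY 0.9800 | tΔX 1.1547 tΔY 2.0000
    t=0.6697 [x] (5,3)
    t=0.9800 [y] (5,4)
    t=1.8244 [x] (4,4)
    t=2.9791 [x] (3,4)
    t=2.9800 [y] (3,5) — stop
  → r_7 = 2.9800

ranges = [0.5889, 0.5280, 2.7944, 2.5054, 0.8400, 1.5426, 2.9800]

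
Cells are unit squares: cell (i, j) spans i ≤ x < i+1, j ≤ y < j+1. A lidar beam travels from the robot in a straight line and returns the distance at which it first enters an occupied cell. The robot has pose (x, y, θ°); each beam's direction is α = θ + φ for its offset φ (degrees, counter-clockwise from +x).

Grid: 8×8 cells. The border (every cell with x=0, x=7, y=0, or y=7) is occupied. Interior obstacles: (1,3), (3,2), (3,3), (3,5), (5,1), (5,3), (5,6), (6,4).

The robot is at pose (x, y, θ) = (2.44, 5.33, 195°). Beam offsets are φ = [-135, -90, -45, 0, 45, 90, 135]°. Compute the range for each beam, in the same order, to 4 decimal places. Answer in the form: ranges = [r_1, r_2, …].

beam 1: φ=-135°, α=60°
  d=(0.5000,0.8660)  start (2,5)  tX=1.1200 tY=0.7736  stride 1/|dx|=2.0000 1/|dy|=1.1547
    cross y-line → (2,6), t=0.7736
    cross x-line → (3,6), t=1.1200
    cross y-line → (3,7), t=1.9283 (wall)
  → r_1 = 1.9283
beam 2: φ=-90°, α=105°
  d=(-0.2588,0.9659)  start (2,5)  tX=1.7000 tY=0.6936  stride 1/|dx|=3.8637 1/|dy|=1.0353
    cross y-line → (2,6), t=0.6936
    cross x-line → (1,6), t=1.7000
    cross y-line → (1,7), t=1.7289 (wall)
  → r_2 = 1.7289
beam 3: φ=-45°, α=150°
  d=(-0.8660,0.5000)  start (2,5)  tX=0.5081 tY=1.3400  stride 1/|dx|=1.1547 1/|dy|=2.0000
    cross x-line → (1,5), t=0.5081
    cross y-line → (1,6), t=1.3400
    cross x-line → (0,6), t=1.6628 (wall)
  → r_3 = 1.6628
beam 4: φ=0°, α=195°
  d=(-0.9659,-0.2588)  start (2,5)  tX=0.4555 tY=1.2750  stride 1/|dx|=1.0353 1/|dy|=3.8637
    cross x-line → (1,5), t=0.4555
    cross y-line → (1,4), t=1.2750
    cross x-line → (0,4), t=1.4908 (wall)
  → r_4 = 1.4908
beam 5: φ=45°, α=240°
  d=(-0.5000,-0.8660)  start (2,5)  tX=0.8800 tY=0.3811  stride 1/|dx|=2.0000 1/|dy|=1.1547
    cross y-line → (2,4), t=0.3811
    cross x-line → (1,4), t=0.8800
    cross y-line → (1,3), t=1.5358 (wall)
  → r_5 = 1.5358
beam 6: φ=90°, α=285°
  d=(0.2588,-0.9659)  start (2,5)  tX=2.1637 tY=0.3416  stride 1/|dx|=3.8637 1/|dy|=1.0353
    cross y-line → (2,4), t=0.3416
    cross y-line → (2,3), t=1.3769
    cross x-line → (3,3), t=2.1637 (wall)
  → r_6 = 2.1637
beam 7: φ=135°, α=330°
  d=(0.8660,-0.5000)  start (2,5)  tX=0.6466 tY=0.6600  stride 1/|dx|=1.1547 1/|dy|=2.0000
    cross x-line → (3,5), t=0.6466 (wall)
  → r_7 = 0.6466

ranges = [1.9283, 1.7289, 1.6628, 1.4908, 1.5358, 2.1637, 0.6466]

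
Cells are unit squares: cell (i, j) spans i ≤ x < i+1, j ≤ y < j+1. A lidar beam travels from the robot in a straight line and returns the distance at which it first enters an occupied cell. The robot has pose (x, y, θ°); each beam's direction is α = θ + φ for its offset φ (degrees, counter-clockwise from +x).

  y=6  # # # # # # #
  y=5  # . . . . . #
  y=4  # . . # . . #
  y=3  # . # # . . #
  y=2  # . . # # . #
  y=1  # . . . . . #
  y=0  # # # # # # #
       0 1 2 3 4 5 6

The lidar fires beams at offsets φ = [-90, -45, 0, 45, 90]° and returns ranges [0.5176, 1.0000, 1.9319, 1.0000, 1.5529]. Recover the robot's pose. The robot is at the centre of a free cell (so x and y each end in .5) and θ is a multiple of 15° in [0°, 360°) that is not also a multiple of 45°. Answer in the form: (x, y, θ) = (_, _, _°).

(x, y, θ) = (2.5, 1.5, 15°)

The pose lattice has 20·16 = 320 candidates. Test each by forward raycasting.
  (1.5, 5.5, 165°): beam 2 = 0.5774 ≠ 1.0000 ✗
  (5.5, 3.5, 285°): beam 1 = 1.5529 ≠ 0.5176 ✗
  (5.5, 4.5, 120°): beam 1 = 0.5774 ≠ 0.5176 ✗
  …
  (2.5, 1.5, 15°): r_1=0.5176, r_2=1.0000, r_3=1.9319, r_4=1.0000, r_5=1.5529 — all match ✓
Unique over the lattice → pose = (2.5, 1.5, 15°).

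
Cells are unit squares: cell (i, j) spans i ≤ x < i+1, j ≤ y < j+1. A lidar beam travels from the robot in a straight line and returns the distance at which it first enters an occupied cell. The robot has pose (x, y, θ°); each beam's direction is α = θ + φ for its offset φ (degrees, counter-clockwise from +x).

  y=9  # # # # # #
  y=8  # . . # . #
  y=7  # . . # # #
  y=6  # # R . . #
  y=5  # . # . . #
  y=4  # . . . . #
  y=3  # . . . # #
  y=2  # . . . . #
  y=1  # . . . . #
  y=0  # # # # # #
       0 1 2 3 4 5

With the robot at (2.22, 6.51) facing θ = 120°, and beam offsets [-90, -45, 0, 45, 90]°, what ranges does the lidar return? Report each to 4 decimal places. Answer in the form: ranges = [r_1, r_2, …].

ranges = [0.9800, 2.5778, 0.4400, 0.2278, 0.2540]

beam 1: φ=-90°, α=30°
  dir = (cos 30°, sin 30°) = (0.8660, 0.5000); from cell (2,6)
  next x-line at t=0.9007, next y-line at t=0.9800; Δt_x=1.1547, Δt_y=2.0000
    x: enter (3,6) at t=0.9007
    y: enter (3,7) at t=0.9800 ← occupied
  → r_1 = 0.9800
beam 2: φ=-45°, α=75°
  dir = (cos 75°, sin 75°) = (0.2588, 0.9659); from cell (2,6)
  next x-line at t=3.0137, next y-line at t=0.5073; Δt_x=3.8637, Δt_y=1.0353
    y: enter (2,7) at t=0.5073
    y: enter (2,8) at t=1.5426
    y: enter (2,9) at t=2.5778 ← occupied
  → r_2 = 2.5778
beam 3: φ=0°, α=120°
  dir = (cos 120°, sin 120°) = (-0.5000, 0.8660); from cell (2,6)
  next x-line at t=0.4400, next y-line at t=0.5658; Δt_x=2.0000, Δt_y=1.1547
    x: enter (1,6) at t=0.4400 ← occupied
  → r_3 = 0.4400
beam 4: φ=45°, α=165°
  dir = (cos 165°, sin 165°) = (-0.9659, 0.2588); from cell (2,6)
  next x-line at t=0.2278, next y-line at t=1.8932; Δt_x=1.0353, Δt_y=3.8637
    x: enter (1,6) at t=0.2278 ← occupied
  → r_4 = 0.2278
beam 5: φ=90°, α=210°
  dir = (cos 210°, sin 210°) = (-0.8660, -0.5000); from cell (2,6)
  next x-line at t=0.2540, next y-line at t=1.0200; Δt_x=1.1547, Δt_y=2.0000
    x: enter (1,6) at t=0.2540 ← occupied
  → r_5 = 0.2540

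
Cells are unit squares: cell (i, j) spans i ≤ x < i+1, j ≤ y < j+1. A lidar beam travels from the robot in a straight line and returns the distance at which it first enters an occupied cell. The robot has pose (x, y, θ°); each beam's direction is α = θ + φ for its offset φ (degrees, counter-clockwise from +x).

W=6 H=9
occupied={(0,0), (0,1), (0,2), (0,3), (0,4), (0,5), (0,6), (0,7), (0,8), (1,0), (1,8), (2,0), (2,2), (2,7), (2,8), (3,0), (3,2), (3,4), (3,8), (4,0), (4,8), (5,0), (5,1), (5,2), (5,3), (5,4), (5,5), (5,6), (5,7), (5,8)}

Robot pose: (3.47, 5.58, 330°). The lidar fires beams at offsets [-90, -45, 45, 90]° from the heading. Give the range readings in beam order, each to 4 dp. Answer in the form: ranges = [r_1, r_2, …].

beam 1: φ=-90°, α=240°
  direction (-0.5000, -0.8660); cell (3,5); t to first gridline: x 0.9400, y 0.6697 (then +2.0000 / +1.1547)
    (3,4) via y @ 0.6697  # hit
  → r_1 = 0.6697
beam 2: φ=-45°, α=285°
  direction (0.2588, -0.9659); cell (3,5); t to first gridline: x 2.0478, y 0.6005 (then +3.8637 / +1.0353)
    (3,4) via y @ 0.6005  # hit
  → r_2 = 0.6005
beam 3: φ=45°, α=15°
  direction (0.9659, 0.2588); cell (3,5); t to first gridline: x 0.5487, y 1.6228 (then +1.0353 / +3.8637)
    (4,5) via x @ 0.5487
    (5,5) via x @ 1.5840  # hit
  → r_3 = 1.5840
beam 4: φ=90°, α=60°
  direction (0.5000, 0.8660); cell (3,5); t to first gridline: x 1.0600, y 0.4850 (then +2.0000 / +1.1547)
    (3,6) via y @ 0.4850
    (4,6) via x @ 1.0600
    (4,7) via y @ 1.6397
    (4,8) via y @ 2.7944  # hit
  → r_4 = 2.7944

ranges = [0.6697, 0.6005, 1.5840, 2.7944]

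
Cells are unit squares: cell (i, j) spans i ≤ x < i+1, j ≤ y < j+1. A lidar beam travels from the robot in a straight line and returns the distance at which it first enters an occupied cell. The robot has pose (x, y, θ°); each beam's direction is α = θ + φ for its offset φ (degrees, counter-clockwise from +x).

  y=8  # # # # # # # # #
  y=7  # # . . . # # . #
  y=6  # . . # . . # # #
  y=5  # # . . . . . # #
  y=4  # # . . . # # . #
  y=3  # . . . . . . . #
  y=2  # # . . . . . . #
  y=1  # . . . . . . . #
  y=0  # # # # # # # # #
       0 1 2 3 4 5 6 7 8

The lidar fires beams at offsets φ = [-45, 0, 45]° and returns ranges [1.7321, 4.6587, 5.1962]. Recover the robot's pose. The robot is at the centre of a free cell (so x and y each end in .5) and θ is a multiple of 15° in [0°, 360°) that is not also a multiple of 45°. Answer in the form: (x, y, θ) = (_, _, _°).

Candidates: 37 free-cell centres × 16 headings = 592 poses. Raycast each; keep the one whose scan matches to 4 dp.
  (4.5, 7.5, 240°): beam 1 = 3.6235 ≠ 1.7321 ✗
  (7.5, 7.5, 75°): beam 1 = 0.5774 ≠ 1.7321 ✗
  (5.5, 6.5, 345°): beam 2 = 0.5176 ≠ 4.6587 ✗
  (5.5, 3.5, 210°): beam 1 = 3.6235 ≠ 1.7321 ✗
  …
  (3.5, 5.5, 255°): r_1=1.7321, r_2=4.6587, r_3=5.1962 — all match ✓
Unique over the lattice → pose = (3.5, 5.5, 255°).

(x, y, θ) = (3.5, 5.5, 255°)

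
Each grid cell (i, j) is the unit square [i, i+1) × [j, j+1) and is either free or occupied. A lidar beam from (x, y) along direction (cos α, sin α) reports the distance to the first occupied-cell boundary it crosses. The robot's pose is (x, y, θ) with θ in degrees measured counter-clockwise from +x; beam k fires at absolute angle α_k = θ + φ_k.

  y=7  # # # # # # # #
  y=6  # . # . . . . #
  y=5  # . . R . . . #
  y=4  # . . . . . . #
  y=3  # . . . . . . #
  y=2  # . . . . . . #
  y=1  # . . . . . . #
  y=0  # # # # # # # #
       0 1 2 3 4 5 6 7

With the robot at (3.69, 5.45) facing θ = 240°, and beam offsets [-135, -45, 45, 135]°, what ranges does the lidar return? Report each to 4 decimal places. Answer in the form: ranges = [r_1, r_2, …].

ranges = [1.6047, 2.7849, 4.6070, 3.4268]

beam 1: φ=-135°, α=105°
  d=(-0.2588,0.9659)  start (3,5)  tX=2.6660 tY=0.5694  stride 1/|dx|=3.8637 1/|dy|=1.0353
    cross y-line → (3,6), t=0.5694
    cross y-line → (3,7), t=1.6047 (wall)
  → r_1 = 1.6047
beam 2: φ=-45°, α=195°
  d=(-0.9659,-0.2588)  start (3,5)  tX=0.7143 tY=1.7387  stride 1/|dx|=1.0353 1/|dy|=3.8637
    cross x-line → (2,5), t=0.7143
    cross y-line → (2,4), t=1.7387
    cross x-line → (1,4), t=1.7496
    cross x-line → (0,4), t=2.7849 (wall)
  → r_2 = 2.7849
beam 3: φ=45°, α=285°
  d=(0.2588,-0.9659)  start (3,5)  tX=1.1977 tY=0.4659  stride 1/|dx|=3.8637 1/|dy|=1.0353
    cross y-line → (3,4), t=0.4659
    cross x-line → (4,4), t=1.1977
    cross y-line → (4,3), t=1.5012
    cross y-line → (4,2), t=2.5364
    cross y-line → (4,1), t=3.5717
    cross y-line → (4,0), t=4.6070 (wall)
  → r_3 = 4.6070
beam 4: φ=135°, α=15°
  d=(0.9659,0.2588)  start (3,5)  tX=0.3209 tY=2.1250  stride 1/|dx|=1.0353 1/|dy|=3.8637
    cross x-line → (4,5), t=0.3209
    cross x-line → (5,5), t=1.3562
    cross y-line → (5,6), t=2.1250
    cross x-line → (6,6), t=2.3915
    cross x-line → (7,6), t=3.4268 (wall)
  → r_4 = 3.4268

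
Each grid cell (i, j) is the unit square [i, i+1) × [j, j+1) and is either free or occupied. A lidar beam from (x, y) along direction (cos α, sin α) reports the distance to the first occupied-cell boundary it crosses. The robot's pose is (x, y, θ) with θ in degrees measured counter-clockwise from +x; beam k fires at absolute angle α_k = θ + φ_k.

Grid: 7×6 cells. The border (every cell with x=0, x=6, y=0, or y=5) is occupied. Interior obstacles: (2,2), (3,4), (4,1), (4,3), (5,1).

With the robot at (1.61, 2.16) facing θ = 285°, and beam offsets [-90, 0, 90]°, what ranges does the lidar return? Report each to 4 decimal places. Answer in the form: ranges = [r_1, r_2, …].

ranges = [0.6315, 1.2009, 0.4038]

beam 1: φ=-90°, α=195°
  dir = (cos 195°, sin 195°) = (-0.9659, -0.2588); from cell (1,2)
  next x-line at t=0.6315, next y-line at t=0.6182; Δt_x=1.0353, Δt_y=3.8637
    y: enter (1,1) at t=0.6182
    x: enter (0,1) at t=0.6315 ← occupied
  → r_1 = 0.6315
beam 2: φ=0°, α=285°
  dir = (cos 285°, sin 285°) = (0.2588, -0.9659); from cell (1,2)
  next x-line at t=1.5068, next y-line at t=0.1656; Δt_x=3.8637, Δt_y=1.0353
    y: enter (1,1) at t=0.1656
    y: enter (1,0) at t=1.2009 ← occupied
  → r_2 = 1.2009
beam 3: φ=90°, α=15°
  dir = (cos 15°, sin 15°) = (0.9659, 0.2588); from cell (1,2)
  next x-line at t=0.4038, next y-line at t=3.2455; Δt_x=1.0353, Δt_y=3.8637
    x: enter (2,2) at t=0.4038 ← occupied
  → r_3 = 0.4038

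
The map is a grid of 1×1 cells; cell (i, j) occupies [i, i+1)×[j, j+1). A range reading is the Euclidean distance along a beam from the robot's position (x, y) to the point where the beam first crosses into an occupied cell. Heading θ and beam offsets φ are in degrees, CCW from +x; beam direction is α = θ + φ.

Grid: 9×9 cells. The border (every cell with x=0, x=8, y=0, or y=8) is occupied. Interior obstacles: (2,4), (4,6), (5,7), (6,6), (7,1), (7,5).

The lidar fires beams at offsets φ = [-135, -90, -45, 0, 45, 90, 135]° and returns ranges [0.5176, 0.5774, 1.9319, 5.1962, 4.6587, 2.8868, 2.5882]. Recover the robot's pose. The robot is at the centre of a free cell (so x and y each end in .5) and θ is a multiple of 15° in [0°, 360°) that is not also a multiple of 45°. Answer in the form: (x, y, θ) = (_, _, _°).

The pose lattice has 43·16 = 688 candidates. Test each by forward raycasting.
  (5.5, 6.5, 60°): beam 1 = 5.6940 ≠ 0.5176 ✗
  (6.5, 3.5, 300°): beam 1 = 3.6235 ≠ 0.5176 ✗
  (2.5, 5.5, 150°): beam 1 = 1.9319 ≠ 0.5176 ✗
  …
  (3.5, 1.5, 30°): r_1=0.5176, r_2=0.5774, r_3=1.9319, r_4=5.1962, r_5=4.6587, r_6=2.8868, r_7=2.5882 — all match ✓
No second candidate reproduces the full scan.

(x, y, θ) = (3.5, 1.5, 30°)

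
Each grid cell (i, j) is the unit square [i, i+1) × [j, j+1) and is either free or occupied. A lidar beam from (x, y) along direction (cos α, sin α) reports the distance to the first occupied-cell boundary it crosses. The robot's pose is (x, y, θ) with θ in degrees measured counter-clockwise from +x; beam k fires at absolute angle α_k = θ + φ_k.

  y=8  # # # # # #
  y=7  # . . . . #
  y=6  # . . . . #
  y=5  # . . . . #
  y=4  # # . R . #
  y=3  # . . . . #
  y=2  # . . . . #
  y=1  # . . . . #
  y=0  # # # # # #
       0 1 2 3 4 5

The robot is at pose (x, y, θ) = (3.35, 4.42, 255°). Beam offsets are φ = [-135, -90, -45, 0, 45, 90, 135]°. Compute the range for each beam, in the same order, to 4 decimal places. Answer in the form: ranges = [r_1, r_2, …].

ranges = [4.1338, 1.3976, 2.7135, 3.5406, 3.3000, 1.7082, 1.9053]

beam 1: φ=-135°, α=120°
  d=(-0.5000,0.8660)  start (3,4)  tX=0.7000 tY=0.6697  stride 1/|dx|=2.0000 1/|dy|=1.1547
    cross y-line → (3,5), t=0.6697
    cross x-line → (2,5), t=0.7000
    cross y-line → (2,6), t=1.8244
    cross x-line → (1,6), t=2.7000
    cross y-line → (1,7), t=2.9791
    cross y-line → (1,8), t=4.1338 (wall)
  → r_1 = 4.1338
beam 2: φ=-90°, α=165°
  d=(-0.9659,0.2588)  start (3,4)  tX=0.3623 tY=2.2409  stride 1/|dx|=1.0353 1/|dy|=3.8637
    cross x-line → (2,4), t=0.3623
    cross x-line → (1,4), t=1.3976 (wall)
  → r_2 = 1.3976
beam 3: φ=-45°, α=210°
  d=(-0.8660,-0.5000)  start (3,4)  tX=0.4041 tY=0.8400  stride 1/|dx|=1.1547 1/|dy|=2.0000
    cross x-line → (2,4), t=0.4041
    cross y-line → (2,3), t=0.8400
    cross x-line → (1,3), t=1.5588
    cross x-line → (0,3), t=2.7135 (wall)
  → r_3 = 2.7135
beam 4: φ=0°, α=255°
  d=(-0.2588,-0.9659)  start (3,4)  tX=1.3523 tY=0.4348  stride 1/|dx|=3.8637 1/|dy|=1.0353
    cross y-line → (3,3), t=0.4348
    cross x-line → (2,3), t=1.3523
    cross y-line → (2,2), t=1.4701
    cross y-line → (2,1), t=2.5054
    cross y-line → (2,0), t=3.5406 (wall)
  → r_4 = 3.5406
beam 5: φ=45°, α=300°
  d=(0.5000,-0.8660)  start (3,4)  tX=1.3000 tY=0.4850  stride 1/|dx|=2.0000 1/|dy|=1.1547
    cross y-line → (3,3), t=0.4850
    cross x-line → (4,3), t=1.3000
    cross y-line → (4,2), t=1.6397
    cross y-line → (4,1), t=2.7944
    cross x-line → (5,1), t=3.3000 (wall)
  → r_5 = 3.3000
beam 6: φ=90°, α=345°
  d=(0.9659,-0.2588)  start (3,4)  tX=0.6729 tY=1.6228  stride 1/|dx|=1.0353 1/|dy|=3.8637
    cross x-line → (4,4), t=0.6729
    cross y-line → (4,3), t=1.6228
    cross x-line → (5,3), t=1.7082 (wall)
  → r_6 = 1.7082
beam 7: φ=135°, α=30°
  d=(0.8660,0.5000)  start (3,4)  tX=0.7506 tY=1.1600  stride 1/|dx|=1.1547 1/|dy|=2.0000
    cross x-line → (4,4), t=0.7506
    cross y-line → (4,5), t=1.1600
    cross x-line → (5,5), t=1.9053 (wall)
  → r_7 = 1.9053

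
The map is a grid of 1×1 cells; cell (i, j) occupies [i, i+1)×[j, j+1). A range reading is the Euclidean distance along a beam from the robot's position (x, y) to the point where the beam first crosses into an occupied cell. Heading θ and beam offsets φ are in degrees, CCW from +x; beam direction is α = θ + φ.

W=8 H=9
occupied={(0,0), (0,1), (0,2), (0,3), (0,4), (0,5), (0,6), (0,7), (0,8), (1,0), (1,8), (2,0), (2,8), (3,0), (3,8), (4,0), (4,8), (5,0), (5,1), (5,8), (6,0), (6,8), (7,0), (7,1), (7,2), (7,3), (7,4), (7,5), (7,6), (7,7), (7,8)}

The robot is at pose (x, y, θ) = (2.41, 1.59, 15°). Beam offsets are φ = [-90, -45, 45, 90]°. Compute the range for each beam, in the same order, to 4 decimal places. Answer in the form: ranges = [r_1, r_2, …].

ranges = [0.6108, 1.1800, 7.4016, 5.4478]

beam 1: φ=-90°, α=285°
  d=(0.2588,-0.9659)  start (2,1)  tX=2.2796 tY=0.6108  stride 1/|dx|=3.8637 1/|dy|=1.0353
    cross y-line → (2,0), t=0.6108 (wall)
  → r_1 = 0.6108
beam 2: φ=-45°, α=330°
  d=(0.8660,-0.5000)  start (2,1)  tX=0.6813 tY=1.1800  stride 1/|dx|=1.1547 1/|dy|=2.0000
    cross x-line → (3,1), t=0.6813
    cross y-line → (3,0), t=1.1800 (wall)
  → r_2 = 1.1800
beam 3: φ=45°, α=60°
  d=(0.5000,0.8660)  start (2,1)  tX=1.1800 tY=0.4734  stride 1/|dx|=2.0000 1/|dy|=1.1547
    cross y-line → (2,2), t=0.4734
    cross x-line → (3,2), t=1.1800
    cross y-line → (3,3), t=1.6281
    cross y-line → (3,4), t=2.7828
    cross x-line → (4,4), t=3.1800
    cross y-line → (4,5), t=3.9375
    cross y-line → (4,6), t=5.0922
    cross x-line → (5,6), t=5.1800
    cross y-line → (5,7), t=6.2469
    cross x-line → (6,7), t=7.1800
    cross y-line → (6,8), t=7.4016 (wall)
  → r_3 = 7.4016
beam 4: φ=90°, α=105°
  d=(-0.2588,0.9659)  start (2,1)  tX=1.5841 tY=0.4245  stride 1/|dx|=3.8637 1/|dy|=1.0353
    cross y-line → (2,2), t=0.4245
    cross y-line → (2,3), t=1.4597
    cross x-line → (1,3), t=1.5841
    cross y-line → (1,4), t=2.4950
    cross y-line → (1,5), t=3.5303
    cross y-line → (1,6), t=4.5656
    cross x-line → (0,6), t=5.4478 (wall)
  → r_4 = 5.4478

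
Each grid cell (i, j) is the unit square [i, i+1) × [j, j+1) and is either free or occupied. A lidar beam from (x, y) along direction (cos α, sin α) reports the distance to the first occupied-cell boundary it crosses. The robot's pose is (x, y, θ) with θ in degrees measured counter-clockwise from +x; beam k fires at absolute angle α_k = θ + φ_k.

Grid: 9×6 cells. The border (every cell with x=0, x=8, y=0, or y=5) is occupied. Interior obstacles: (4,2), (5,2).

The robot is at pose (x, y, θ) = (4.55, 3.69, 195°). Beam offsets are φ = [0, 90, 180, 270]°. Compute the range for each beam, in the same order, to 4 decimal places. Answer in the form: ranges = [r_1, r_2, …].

ranges = [3.6752, 0.7143, 3.5717, 1.3562]

beam 1: φ=0°, α=195°
  cosα=-0.9659 sinα=-0.2588 | (4,3) | tMaxX 0.5694 tMaxY 2.6660 | tΔX 1.0353 tΔY 3.8637
    t=0.5694 [x] (3,3)
    t=1.6047 [x] (2,3)
    t=2.6400 [x] (1,3)
    t=2.6660 [y] (1,2)
    t=3.6752 [x] (0,2) — stop
  → r_1 = 3.6752
beam 2: φ=90°, α=285°
  cosα=0.2588 sinα=-0.9659 | (4,3) | tMaxX 1.7387 tMaxY 0.7143 | tΔX 3.8637 tΔY 1.0353
    t=0.7143 [y] (4,2) — stop
  → r_2 = 0.7143
beam 3: φ=180°, α=15°
  cosα=0.9659 sinα=0.2588 | (4,3) | tMaxX 0.4659 tMaxY 1.1977 | tΔX 1.0353 tΔY 3.8637
    t=0.4659 [x] (5,3)
    t=1.1977 [y] (5,4)
    t=1.5012 [x] (6,4)
    t=2.5364 [x] (7,4)
    t=3.5717 [x] (8,4) — stop
  → r_3 = 3.5717
beam 4: φ=270°, α=105°
  cosα=-0.2588 sinα=0.9659 | (4,3) | tMaxX 2.1250 tMaxY 0.3209 | tΔX 3.8637 tΔY 1.0353
    t=0.3209 [y] (4,4)
    t=1.3562 [y] (4,5) — stop
  → r_4 = 1.3562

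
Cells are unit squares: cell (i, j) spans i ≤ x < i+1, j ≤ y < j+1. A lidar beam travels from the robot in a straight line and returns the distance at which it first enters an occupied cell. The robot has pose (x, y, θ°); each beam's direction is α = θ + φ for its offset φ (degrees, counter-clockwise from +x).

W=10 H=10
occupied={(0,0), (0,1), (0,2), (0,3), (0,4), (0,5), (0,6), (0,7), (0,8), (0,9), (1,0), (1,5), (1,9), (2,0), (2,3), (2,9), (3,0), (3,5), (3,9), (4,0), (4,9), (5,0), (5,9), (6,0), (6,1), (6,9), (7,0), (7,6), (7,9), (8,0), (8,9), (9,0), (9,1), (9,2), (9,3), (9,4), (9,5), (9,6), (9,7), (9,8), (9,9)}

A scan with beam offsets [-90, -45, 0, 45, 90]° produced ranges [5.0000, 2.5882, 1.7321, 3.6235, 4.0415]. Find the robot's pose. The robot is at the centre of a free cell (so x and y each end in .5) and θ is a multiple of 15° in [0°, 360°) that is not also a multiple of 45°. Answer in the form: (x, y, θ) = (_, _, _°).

Candidates: 59 free-cell centres × 16 headings = 944 poses. Raycast each; keep the one whose scan matches to 4 dp.
  (8.5, 8.5, 345°): beam 1 = 1.9319 ≠ 5.0000 ✗
  (6.5, 6.5, 285°): beam 1 = 2.5882 ≠ 5.0000 ✗
  (1.5, 1.5, 150°): beam 1 = 1.7321 ≠ 5.0000 ✗
  (4.5, 3.5, 345°): beam 1 = 2.5882 ≠ 5.0000 ✗
  …
  (5.5, 3.5, 300°): r_1=5.0000, r_2=2.5882, r_3=1.7321, r_4=3.6235, r_5=4.0415 — all match ✓
Unique over the lattice → pose = (5.5, 3.5, 300°).

(x, y, θ) = (5.5, 3.5, 300°)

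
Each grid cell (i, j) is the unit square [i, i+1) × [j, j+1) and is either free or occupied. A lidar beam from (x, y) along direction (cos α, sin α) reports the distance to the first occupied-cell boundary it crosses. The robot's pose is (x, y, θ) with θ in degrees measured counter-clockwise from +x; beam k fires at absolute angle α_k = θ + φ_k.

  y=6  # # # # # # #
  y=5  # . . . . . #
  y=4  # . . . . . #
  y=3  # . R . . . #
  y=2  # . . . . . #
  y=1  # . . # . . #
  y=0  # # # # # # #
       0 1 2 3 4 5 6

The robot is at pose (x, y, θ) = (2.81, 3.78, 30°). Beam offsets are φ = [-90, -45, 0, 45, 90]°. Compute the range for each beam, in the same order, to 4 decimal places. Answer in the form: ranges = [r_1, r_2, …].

beam 1: φ=-90°, α=300°
  d=(0.5000,-0.8660)  start (2,3)  tX=0.3800 tY=0.9007  stride 1/|dx|=2.0000 1/|dy|=1.1547
    cross x-line → (3,3), t=0.3800
    cross y-line → (3,2), t=0.9007
    cross y-line → (3,1), t=2.0554 (wall)
  → r_1 = 2.0554
beam 2: φ=-45°, α=345°
  d=(0.9659,-0.2588)  start (2,3)  tX=0.1967 tY=3.0137  stride 1/|dx|=1.0353 1/|dy|=3.8637
    cross x-line → (3,3), t=0.1967
    cross x-line → (4,3), t=1.2320
    cross x-line → (5,3), t=2.2673
    cross y-line → (5,2), t=3.0137
    cross x-line → (6,2), t=3.3025 (wall)
  → r_2 = 3.3025
beam 3: φ=0°, α=30°
  d=(0.8660,0.5000)  start (2,3)  tX=0.2194 tY=0.4400  stride 1/|dx|=1.1547 1/|dy|=2.0000
    cross x-line → (3,3), t=0.2194
    cross y-line → (3,4), t=0.4400
    cross x-line → (4,4), t=1.3741
    cross y-line → (4,5), t=2.4400
    cross x-line → (5,5), t=2.5288
    cross x-line → (6,5), t=3.6835 (wall)
  → r_3 = 3.6835
beam 4: φ=45°, α=75°
  d=(0.2588,0.9659)  start (2,3)  tX=0.7341 tY=0.2278  stride 1/|dx|=3.8637 1/|dy|=1.0353
    cross y-line → (2,4), t=0.2278
    cross x-line → (3,4), t=0.7341
    cross y-line → (3,5), t=1.2630
    cross y-line → (3,6), t=2.2983 (wall)
  → r_4 = 2.2983
beam 5: φ=90°, α=120°
  d=(-0.5000,0.8660)  start (2,3)  tX=1.6200 tY=0.2540  stride 1/|dx|=2.0000 1/|dy|=1.1547
    cross y-line → (2,4), t=0.2540
    cross y-line → (2,5), t=1.4087
    cross x-line → (1,5), t=1.6200
    cross y-line → (1,6), t=2.5634 (wall)
  → r_5 = 2.5634

ranges = [2.0554, 3.3025, 3.6835, 2.2983, 2.5634]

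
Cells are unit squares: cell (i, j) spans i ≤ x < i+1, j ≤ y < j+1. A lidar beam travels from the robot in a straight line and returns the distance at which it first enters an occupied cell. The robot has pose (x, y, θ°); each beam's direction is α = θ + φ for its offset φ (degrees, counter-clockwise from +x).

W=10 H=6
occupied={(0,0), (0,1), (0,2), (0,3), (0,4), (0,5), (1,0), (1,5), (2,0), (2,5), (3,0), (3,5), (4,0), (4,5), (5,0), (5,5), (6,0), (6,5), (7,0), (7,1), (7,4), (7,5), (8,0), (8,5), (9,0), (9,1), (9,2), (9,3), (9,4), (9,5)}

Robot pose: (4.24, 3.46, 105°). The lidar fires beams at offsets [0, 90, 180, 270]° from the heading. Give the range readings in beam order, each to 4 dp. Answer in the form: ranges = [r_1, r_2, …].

beam 1: φ=0°, α=105°
  cosα=-0.2588 sinα=0.9659 | (4,3) | tMaxX 0.9273 tMaxY 0.5590 | tΔX 3.8637 tΔY 1.0353
    t=0.5590 [y] (4,4)
    t=0.9273 [x] (3,4)
    t=1.5943 [y] (3,5) — stop
  → r_1 = 1.5943
beam 2: φ=90°, α=195°
  cosα=-0.9659 sinα=-0.2588 | (4,3) | tMaxX 0.2485 tMaxY 1.7773 | tΔX 1.0353 tΔY 3.8637
    t=0.2485 [x] (3,3)
    t=1.2837 [x] (2,3)
    t=1.7773 [y] (2,2)
    t=2.3190 [x] (1,2)
    t=3.3543 [x] (0,2) — stop
  → r_2 = 3.3543
beam 3: φ=180°, α=285°
  cosα=0.2588 sinα=-0.9659 | (4,3) | tMaxX 2.9364 tMaxY 0.4762 | tΔX 3.8637 tΔY 1.0353
    t=0.4762 [y] (4,2)
    t=1.5115 [y] (4,1)
    t=2.5468 [y] (4,0) — stop
  → r_3 = 2.5468
beam 4: φ=270°, α=15°
  cosα=0.9659 sinα=0.2588 | (4,3) | tMaxX 0.7868 tMaxY 2.0864 | tΔX 1.0353 tΔY 3.8637
    t=0.7868 [x] (5,3)
    t=1.8221 [x] (6,3)
    t=2.0864 [y] (6,4)
    t=2.8574 [x] (7,4) — stop
  → r_4 = 2.8574

ranges = [1.5943, 3.3543, 2.5468, 2.8574]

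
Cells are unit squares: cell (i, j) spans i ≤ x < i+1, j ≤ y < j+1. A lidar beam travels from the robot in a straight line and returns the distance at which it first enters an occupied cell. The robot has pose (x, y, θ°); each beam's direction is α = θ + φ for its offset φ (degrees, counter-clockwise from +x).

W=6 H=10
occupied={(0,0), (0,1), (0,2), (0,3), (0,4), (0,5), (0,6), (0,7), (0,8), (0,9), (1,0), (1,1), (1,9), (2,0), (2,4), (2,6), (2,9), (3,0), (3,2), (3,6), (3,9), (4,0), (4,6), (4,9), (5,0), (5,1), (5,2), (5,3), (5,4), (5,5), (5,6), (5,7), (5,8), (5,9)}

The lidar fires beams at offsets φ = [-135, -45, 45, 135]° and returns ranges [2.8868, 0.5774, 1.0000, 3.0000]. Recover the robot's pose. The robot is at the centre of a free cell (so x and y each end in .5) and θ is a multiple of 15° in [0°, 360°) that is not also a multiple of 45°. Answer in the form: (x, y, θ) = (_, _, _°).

Enumerate (i+0.5, j+0.5, θ) over the 26 free cells and 16 admissible headings. For each, cast all 4 beams and compare to the given ranges.
  (1.5, 2.5, 255°): beam 1 = 1.0000 ≠ 2.8868 ✗
  (3.5, 5.5, 150°): beam 1 = 1.5529 ≠ 2.8868 ✗
  (4.5, 4.5, 150°): beam 1 = 0.5176 ≠ 2.8868 ✗
  (2.5, 7.5, 210°): beam 1 = 1.5529 ≠ 2.8868 ✗
  …
  (2.5, 8.5, 105°): r_1=2.8868, r_2=0.5774, r_3=1.0000, r_4=3.0000 — all match ✓
No second candidate reproduces the full scan.

(x, y, θ) = (2.5, 8.5, 105°)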